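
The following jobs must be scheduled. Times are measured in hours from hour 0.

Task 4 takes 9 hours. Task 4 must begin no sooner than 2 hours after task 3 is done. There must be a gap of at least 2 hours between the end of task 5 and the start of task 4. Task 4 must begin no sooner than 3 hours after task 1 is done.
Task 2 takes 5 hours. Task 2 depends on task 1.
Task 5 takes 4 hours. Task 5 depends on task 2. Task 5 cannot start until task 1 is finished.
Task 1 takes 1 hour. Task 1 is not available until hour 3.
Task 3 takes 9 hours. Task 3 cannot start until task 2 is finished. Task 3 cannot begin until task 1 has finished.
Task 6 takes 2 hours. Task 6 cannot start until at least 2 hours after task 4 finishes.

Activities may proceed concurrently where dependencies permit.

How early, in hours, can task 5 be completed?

After its own release at hour 3, task 1 can start at hour 3 and finishes at hour 4.
Task 2 waits on task 1 (finishes hour 4), so it starts at hour 4 and finishes at 4 + 5 = hour 9.
Task 5 cannot start until task 2 (finishes hour 9); task 1 (finishes hour 4). The controlling bound is hour 9, so task 5 finishes at 9 + 4 = hour 13.

13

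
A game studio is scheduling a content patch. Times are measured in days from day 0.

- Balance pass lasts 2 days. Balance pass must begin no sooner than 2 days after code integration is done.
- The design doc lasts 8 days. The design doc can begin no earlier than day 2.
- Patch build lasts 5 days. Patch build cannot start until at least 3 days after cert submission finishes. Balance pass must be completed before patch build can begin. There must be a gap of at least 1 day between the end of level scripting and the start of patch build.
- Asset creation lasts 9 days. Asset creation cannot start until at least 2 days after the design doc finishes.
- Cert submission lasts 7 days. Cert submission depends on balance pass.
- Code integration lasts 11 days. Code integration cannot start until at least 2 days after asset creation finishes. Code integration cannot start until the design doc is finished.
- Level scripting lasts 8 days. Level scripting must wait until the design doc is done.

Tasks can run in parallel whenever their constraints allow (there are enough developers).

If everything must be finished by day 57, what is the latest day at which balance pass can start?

40

Patch build must finish by day 57; it takes 5 days, so it must start by 57 − 5 = day 52.
Since patch build (must start by day 52, minus 3-day gap → day 49) depends on it, cert submission must finish by day 49. Backing off its 7-day duration gives a latest start of day 42.
For balance pass: cert submission (must start by day 42); patch build (must start by day 52). The most restrictive is day 42; with a 2-day duration, balance pass must start by day 40.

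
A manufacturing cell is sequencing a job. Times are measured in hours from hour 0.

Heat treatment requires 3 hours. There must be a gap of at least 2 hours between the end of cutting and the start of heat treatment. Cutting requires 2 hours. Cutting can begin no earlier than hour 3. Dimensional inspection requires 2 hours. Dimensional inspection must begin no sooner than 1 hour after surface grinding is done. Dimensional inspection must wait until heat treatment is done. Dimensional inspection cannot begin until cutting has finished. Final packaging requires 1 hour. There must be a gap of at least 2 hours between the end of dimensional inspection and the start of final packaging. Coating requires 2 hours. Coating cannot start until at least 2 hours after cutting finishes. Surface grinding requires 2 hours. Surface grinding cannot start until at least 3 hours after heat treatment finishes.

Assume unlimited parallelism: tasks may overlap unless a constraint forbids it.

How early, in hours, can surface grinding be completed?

15

Cutting waits on its own release at hour 3, so it starts at hour 3 and finishes at 3 + 2 = hour 5.
Heat treatment waits on cutting (finishes hour 5, plus 2-hour gap → hour 7), so it starts at hour 7 and finishes at 7 + 3 = hour 10.
After heat treatment (finishes hour 10, plus 3-hour gap → hour 13), surface grinding can start at hour 13 and finishes at hour 15.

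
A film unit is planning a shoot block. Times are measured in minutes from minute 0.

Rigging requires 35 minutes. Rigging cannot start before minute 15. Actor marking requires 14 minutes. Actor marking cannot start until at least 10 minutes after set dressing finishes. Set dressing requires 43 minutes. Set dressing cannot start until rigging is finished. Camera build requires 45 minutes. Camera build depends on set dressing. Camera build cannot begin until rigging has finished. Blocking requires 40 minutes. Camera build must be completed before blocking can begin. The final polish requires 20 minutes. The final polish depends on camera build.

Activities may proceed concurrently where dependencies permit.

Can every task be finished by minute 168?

Rigging waits on its own release at minute 15, so it starts at minute 15 and finishes at 15 + 35 = minute 50.
After rigging (finishes minute 50), set dressing can start at minute 50 and finishes at minute 93.
Actor marking waits on set dressing (finishes minute 93, plus 10-minute gap → minute 103), so it starts at minute 103 and finishes at 103 + 14 = minute 117.
Camera build needs all of set dressing (finishes minute 93); rigging (finishes minute 50). That puts its earliest start at minute 93; it finishes at 93 + 45 = minute 138.
The final polish waits on camera build (finishes minute 138), so it starts at minute 138 and finishes at 138 + 20 = minute 158.
Blocking cannot begin until camera build (finishes minute 138). It runs from minute 138 to 138 + 40 = minute 178.
The earliest everything can be done is minute 178, which is after the deadline of 168, so it is not possible.

No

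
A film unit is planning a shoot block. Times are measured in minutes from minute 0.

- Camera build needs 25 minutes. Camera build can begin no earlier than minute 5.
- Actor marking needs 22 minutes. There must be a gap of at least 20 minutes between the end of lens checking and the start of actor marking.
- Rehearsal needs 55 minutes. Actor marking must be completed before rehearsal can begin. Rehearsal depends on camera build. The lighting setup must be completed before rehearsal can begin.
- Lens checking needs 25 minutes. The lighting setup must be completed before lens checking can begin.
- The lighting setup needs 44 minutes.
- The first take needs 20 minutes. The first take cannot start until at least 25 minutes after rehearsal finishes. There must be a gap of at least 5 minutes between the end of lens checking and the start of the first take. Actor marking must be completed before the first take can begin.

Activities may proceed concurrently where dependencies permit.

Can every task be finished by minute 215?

After its own release at minute 5, camera build can start at minute 5 and finishes at minute 30.
The lighting setup has no prerequisites, so it starts at minute 0 and finishes at minute 44.
After the lighting setup (finishes minute 44), lens checking can start at minute 44 and finishes at minute 69.
Actor marking cannot begin until lens checking (finishes minute 69, plus 20-minute gap → minute 89). It runs from minute 89 to 89 + 22 = minute 111.
Rehearsal has to wait for actor marking (finishes minute 111); camera build (finishes minute 30); the lighting setup (finishes minute 44). The latest of these is minute 111, so rehearsal runs minute 111 to 111 + 55 = minute 166.
The first take cannot start until rehearsal (finishes minute 166, plus 25-minute gap → minute 191); lens checking (finishes minute 69, plus 5-minute gap → minute 74); actor marking (finishes minute 111). The controlling bound is minute 191, so the first take finishes at 191 + 20 = minute 211.
Every task is finished by minute 211, which is no later than the deadline of 215, so the schedule is feasible.

Yes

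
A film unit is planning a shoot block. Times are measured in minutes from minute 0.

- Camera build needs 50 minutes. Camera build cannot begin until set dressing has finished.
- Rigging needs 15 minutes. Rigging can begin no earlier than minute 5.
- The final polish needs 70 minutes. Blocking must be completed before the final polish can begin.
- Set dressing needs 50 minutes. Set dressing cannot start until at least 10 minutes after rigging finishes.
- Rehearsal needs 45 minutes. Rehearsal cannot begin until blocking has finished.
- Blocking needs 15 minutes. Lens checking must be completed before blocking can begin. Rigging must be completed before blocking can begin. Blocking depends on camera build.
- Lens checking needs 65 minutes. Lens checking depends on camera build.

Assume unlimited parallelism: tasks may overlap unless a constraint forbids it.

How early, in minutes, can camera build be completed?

130

Rigging cannot begin until its own release at minute 5. It runs from minute 5 to 5 + 15 = minute 20.
Set dressing waits on rigging (finishes minute 20, plus 10-minute gap → minute 30), so it starts at minute 30 and finishes at 30 + 50 = minute 80.
After set dressing (finishes minute 80), camera build can start at minute 80 and finishes at minute 130.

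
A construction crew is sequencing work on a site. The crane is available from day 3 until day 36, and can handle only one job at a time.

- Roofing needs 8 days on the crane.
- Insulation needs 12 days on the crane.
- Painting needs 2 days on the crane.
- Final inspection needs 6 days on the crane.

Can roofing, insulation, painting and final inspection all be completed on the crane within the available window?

The crane window is 36 − 3 = 33 days.
Running back to back, the jobs need 8 + 12 + 2 + 6 = 28 days on the crane.
Since 28 ≤ 33, they fit within the window.

Yes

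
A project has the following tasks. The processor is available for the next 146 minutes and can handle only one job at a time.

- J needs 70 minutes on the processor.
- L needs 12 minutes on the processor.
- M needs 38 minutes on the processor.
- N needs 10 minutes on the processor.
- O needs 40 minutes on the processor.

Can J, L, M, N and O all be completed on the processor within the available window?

No

Running back to back, the jobs need 70 + 12 + 38 + 10 + 40 = 170 minutes on the processor.
Since 170 > 146, they cannot all fit.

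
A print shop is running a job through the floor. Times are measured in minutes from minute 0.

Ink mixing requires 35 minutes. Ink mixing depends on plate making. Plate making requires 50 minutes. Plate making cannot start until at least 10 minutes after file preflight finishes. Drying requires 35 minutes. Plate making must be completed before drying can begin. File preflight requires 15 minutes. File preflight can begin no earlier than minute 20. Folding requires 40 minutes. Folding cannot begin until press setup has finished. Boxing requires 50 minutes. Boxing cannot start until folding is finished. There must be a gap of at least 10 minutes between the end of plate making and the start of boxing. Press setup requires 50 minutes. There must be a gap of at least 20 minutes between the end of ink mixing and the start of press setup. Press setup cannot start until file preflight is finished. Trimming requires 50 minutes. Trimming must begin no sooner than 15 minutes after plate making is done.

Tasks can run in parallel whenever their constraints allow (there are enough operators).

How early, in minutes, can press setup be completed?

200

File preflight waits on its own release at minute 20, so it starts at minute 20 and finishes at 20 + 15 = minute 35.
Plate making waits on file preflight (finishes minute 35, plus 10-minute gap → minute 45), so it starts at minute 45 and finishes at 45 + 50 = minute 95.
After plate making (finishes minute 95), ink mixing can start at minute 95 and finishes at minute 130.
Press setup needs all of ink mixing (finishes minute 130, plus 20-minute gap → minute 150); file preflight (finishes minute 35). That puts its earliest start at minute 150; it finishes at 150 + 50 = minute 200.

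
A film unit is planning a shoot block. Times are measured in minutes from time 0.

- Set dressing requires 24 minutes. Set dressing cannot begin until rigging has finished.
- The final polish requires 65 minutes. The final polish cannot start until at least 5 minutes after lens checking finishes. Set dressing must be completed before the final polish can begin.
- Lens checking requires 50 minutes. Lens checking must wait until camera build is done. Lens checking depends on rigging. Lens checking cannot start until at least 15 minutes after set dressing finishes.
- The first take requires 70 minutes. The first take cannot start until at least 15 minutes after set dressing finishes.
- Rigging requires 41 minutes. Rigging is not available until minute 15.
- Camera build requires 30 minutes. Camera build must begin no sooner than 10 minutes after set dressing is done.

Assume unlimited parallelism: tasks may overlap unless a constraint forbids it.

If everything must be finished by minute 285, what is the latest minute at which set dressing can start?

To finish by minute 285, the final polish (duration 65) must start no later than minute 220.
Since the final polish (must start by minute 220, minus 5-minute gap → minute 215) depends on it, lens checking must finish by minute 215. Backing off its 50-minute duration gives a latest start of minute 165.
Since lens checking (must start by minute 165) depends on it, camera build must finish by minute 165. Backing off its 30-minute duration gives a latest start of minute 135.
The first take has no dependents, so it just needs to finish by minute 285. Starting by 285 − 70 = minute 215 achieves that.
Set dressing must finish in time for camera build (must start by minute 135, minus 10-minute gap → minute 125); lens checking (must start by minute 165, minus 15-minute gap → minute 150); the final polish (must start by minute 220); the first take (must start by minute 215, minus 15-minute gap → minute 200). The tightest is minute 125, so set dressing must start by 125 − 24 = minute 101.

101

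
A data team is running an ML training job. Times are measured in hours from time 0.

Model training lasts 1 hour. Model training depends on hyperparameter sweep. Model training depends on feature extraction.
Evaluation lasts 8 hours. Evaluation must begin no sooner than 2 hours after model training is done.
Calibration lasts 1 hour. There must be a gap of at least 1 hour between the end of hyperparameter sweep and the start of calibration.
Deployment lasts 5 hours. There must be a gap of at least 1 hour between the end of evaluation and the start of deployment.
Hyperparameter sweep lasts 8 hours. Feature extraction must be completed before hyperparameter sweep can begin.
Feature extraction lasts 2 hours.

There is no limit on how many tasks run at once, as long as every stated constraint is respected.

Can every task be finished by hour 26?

Nothing blocks feature extraction, so it runs from hour 0 to hour 2.
Hyperparameter sweep cannot begin until feature extraction (finishes hour 2). It runs from hour 2 to 2 + 8 = hour 10.
Calibration cannot begin until hyperparameter sweep (finishes hour 10, plus 1-hour gap → hour 11). It runs from hour 11 to 11 + 1 = hour 12.
For model training: hyperparameter sweep (finishes hour 10); feature extraction (finishes hour 2). Taking the maximum gives a start of hour 10, and it finishes at 10 + 1 = hour 11.
Evaluation waits on model training (finishes hour 11, plus 2-hour gap → hour 13), so it starts at hour 13 and finishes at 13 + 8 = hour 21.
Deployment cannot begin until evaluation (finishes hour 21, plus 1-hour gap → hour 22). It runs from hour 22 to 22 + 5 = hour 27.
The earliest everything can be done is hour 27, which is after the deadline of 26, so it is not possible.

No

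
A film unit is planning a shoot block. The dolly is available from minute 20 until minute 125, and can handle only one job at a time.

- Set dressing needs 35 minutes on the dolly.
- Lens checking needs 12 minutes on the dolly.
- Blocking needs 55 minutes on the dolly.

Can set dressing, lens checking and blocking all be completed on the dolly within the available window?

Yes

The dolly window is 125 − 20 = 105 minutes.
Running back to back, the jobs need 35 + 12 + 55 = 102 minutes on the dolly.
Since 102 ≤ 105, they fit within the window.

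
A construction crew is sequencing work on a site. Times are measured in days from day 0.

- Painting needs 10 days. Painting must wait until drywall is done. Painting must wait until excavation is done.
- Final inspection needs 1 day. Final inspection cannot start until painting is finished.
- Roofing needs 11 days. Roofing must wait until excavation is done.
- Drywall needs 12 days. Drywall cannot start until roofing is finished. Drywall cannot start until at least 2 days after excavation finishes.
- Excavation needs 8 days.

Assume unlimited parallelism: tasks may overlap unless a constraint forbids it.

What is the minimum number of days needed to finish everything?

42

Excavation has no prerequisites, so it starts at day 0 and finishes at day 8.
Roofing cannot begin until excavation (finishes day 8). It runs from day 8 to 8 + 11 = day 19.
Drywall has to wait for roofing (finishes day 19); excavation (finishes day 8, plus 2-day gap → day 10). The latest of these is day 19, so drywall runs day 19 to 19 + 12 = day 31.
For painting: drywall (finishes day 31); excavation (finishes day 8). Taking the maximum gives a start of day 31, and it finishes at 31 + 10 = day 41.
Final inspection waits on painting (finishes day 41), so it starts at day 41 and finishes at 41 + 1 = day 42.
All tasks are finished once the last one completes. Finish times: Excavation at 8, Roofing at 19, Drywall at 31, Painting at 41, Final inspection at 42. The latest is day 42.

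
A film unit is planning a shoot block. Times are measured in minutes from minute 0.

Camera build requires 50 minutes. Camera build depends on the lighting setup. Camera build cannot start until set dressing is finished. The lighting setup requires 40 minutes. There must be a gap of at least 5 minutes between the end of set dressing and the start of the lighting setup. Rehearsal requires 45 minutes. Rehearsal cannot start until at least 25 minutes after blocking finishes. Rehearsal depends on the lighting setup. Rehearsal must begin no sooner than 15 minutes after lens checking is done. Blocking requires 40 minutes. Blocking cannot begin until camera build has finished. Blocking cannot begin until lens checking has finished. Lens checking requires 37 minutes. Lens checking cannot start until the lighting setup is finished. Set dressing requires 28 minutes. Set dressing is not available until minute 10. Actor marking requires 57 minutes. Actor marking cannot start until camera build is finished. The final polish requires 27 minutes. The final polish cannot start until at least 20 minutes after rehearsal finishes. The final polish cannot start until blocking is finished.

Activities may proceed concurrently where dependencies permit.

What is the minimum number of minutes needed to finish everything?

290

After its own release at minute 10, set dressing can start at minute 10 and finishes at minute 38.
The lighting setup cannot begin until set dressing (finishes minute 38, plus 5-minute gap → minute 43). It runs from minute 43 to 43 + 40 = minute 83.
After the lighting setup (finishes minute 83), lens checking can start at minute 83 and finishes at minute 120.
Camera build has to wait for the lighting setup (finishes minute 83); set dressing (finishes minute 38). The latest of these is minute 83, so camera build runs minute 83 to 83 + 50 = minute 133.
After camera build (finishes minute 133), actor marking can start at minute 133 and finishes at minute 190.
Blocking cannot start until camera build (finishes minute 133); lens checking (finishes minute 120). The controlling bound is minute 133, so blocking finishes at 133 + 40 = minute 173.
Rehearsal has to wait for blocking (finishes minute 173, plus 25-minute gap → minute 198); the lighting setup (finishes minute 83); lens checking (finishes minute 120, plus 15-minute gap → minute 135). The latest of these is minute 198, so rehearsal runs minute 198 to 198 + 45 = minute 243.
The final polish cannot start until rehearsal (finishes minute 243, plus 20-minute gap → minute 263); blocking (finishes minute 173). The controlling bound is minute 263, so the final polish finishes at 263 + 27 = minute 290.
All tasks are finished once the last one completes. Finish times: Set dressing at 38, The lighting setup at 83, Camera build at 133, Lens checking at 120, Blocking at 173, Actor marking at 190, Rehearsal at 243, The final polish at 290. The latest is minute 290.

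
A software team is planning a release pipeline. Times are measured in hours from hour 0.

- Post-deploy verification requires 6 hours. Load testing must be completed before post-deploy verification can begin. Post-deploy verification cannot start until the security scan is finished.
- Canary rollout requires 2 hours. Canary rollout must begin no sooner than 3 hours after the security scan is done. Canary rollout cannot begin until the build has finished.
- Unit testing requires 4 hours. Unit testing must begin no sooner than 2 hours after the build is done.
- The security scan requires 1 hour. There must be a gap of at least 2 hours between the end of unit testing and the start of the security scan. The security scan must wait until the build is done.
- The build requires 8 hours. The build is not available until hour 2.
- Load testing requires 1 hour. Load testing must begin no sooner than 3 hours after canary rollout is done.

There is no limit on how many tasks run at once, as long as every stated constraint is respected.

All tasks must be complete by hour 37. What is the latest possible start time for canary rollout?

25

Post-deploy verification has no dependents, so it just needs to finish by hour 37. Starting by 37 − 6 = hour 31 achieves that.
Load testing feeds into post-deploy verification (must start by hour 31); so load testing must finish by hour 31 and therefore start by hour 30.
Since load testing (must start by hour 30, minus 3-hour gap → hour 27) depends on it, canary rollout must finish by hour 27. Backing off its 2-hour duration gives a latest start of hour 25.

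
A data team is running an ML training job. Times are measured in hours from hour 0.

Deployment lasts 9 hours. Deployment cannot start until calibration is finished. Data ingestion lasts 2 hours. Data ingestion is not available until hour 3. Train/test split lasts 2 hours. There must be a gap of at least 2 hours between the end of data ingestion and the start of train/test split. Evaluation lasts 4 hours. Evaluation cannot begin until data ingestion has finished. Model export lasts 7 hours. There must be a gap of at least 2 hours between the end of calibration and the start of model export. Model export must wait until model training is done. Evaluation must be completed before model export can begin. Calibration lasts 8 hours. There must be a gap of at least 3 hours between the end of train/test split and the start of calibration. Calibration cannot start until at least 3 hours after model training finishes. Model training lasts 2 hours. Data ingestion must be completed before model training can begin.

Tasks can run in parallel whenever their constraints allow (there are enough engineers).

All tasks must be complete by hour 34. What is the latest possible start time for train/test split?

Model export has no dependents, so it just needs to finish by hour 34. Starting by 34 − 7 = hour 27 achieves that.
Deployment has no dependents, so it just needs to finish by hour 34. Starting by 34 − 9 = hour 25 achieves that.
For calibration: model export (must start by hour 27, minus 2-hour gap → hour 25); deployment (must start by hour 25). The most restrictive is hour 25; with an 8-hour duration, calibration must start by hour 17.
Since calibration (must start by hour 17, minus 3-hour gap → hour 14) depends on it, train/test split must finish by hour 14. Backing off its 2-hour duration gives a latest start of hour 12.

12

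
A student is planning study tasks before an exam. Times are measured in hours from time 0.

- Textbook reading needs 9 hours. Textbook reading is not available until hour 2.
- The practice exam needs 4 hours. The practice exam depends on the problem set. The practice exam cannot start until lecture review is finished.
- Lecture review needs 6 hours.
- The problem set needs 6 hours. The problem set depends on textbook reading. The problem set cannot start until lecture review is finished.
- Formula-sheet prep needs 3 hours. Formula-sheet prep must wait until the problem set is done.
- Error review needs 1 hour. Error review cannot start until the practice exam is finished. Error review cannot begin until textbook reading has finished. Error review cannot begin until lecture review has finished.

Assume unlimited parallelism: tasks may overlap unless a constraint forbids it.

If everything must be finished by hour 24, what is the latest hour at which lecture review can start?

To finish by hour 24, error review (duration 1) must start no later than hour 23.
The practice exam must finish before error review (must start by hour 23). With a 4-hour duration, the practice exam must start by 23 − 4 = hour 19.
Formula-sheet prep must finish by hour 24; it takes 3 hours, so it must start by 24 − 3 = hour 21.
The problem set must finish in time for the practice exam (must start by hour 19); formula-sheet prep (must start by hour 21). The tightest is hour 19, so the problem set must start by 19 − 6 = hour 13.
Lecture review has several dependents: the problem set (must start by hour 13); the practice exam (must start by hour 19); error review (must start by hour 23). The earliest of those limits is hour 13, so lecture review must start by 13 − 6 = hour 7.

7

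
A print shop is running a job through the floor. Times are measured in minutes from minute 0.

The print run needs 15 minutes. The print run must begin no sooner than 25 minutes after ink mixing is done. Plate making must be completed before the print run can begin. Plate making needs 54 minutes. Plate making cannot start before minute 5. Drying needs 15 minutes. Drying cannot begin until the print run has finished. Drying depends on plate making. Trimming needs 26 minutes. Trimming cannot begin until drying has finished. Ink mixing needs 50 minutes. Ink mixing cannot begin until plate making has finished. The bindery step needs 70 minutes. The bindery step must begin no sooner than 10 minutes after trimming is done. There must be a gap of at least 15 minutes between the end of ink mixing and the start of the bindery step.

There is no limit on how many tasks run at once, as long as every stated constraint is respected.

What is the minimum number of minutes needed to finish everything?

After its own release at minute 5, plate making can start at minute 5 and finishes at minute 59.
After plate making (finishes minute 59), ink mixing can start at minute 59 and finishes at minute 109.
The print run needs all of ink mixing (finishes minute 109, plus 25-minute gap → minute 134); plate making (finishes minute 59). That puts its earliest start at minute 134; it finishes at 134 + 15 = minute 149.
Drying cannot start until the print run (finishes minute 149); plate making (finishes minute 59). The controlling bound is minute 149, so drying finishes at 149 + 15 = minute 164.
Trimming waits on drying (finishes minute 164), so it starts at minute 164 and finishes at 164 + 26 = minute 190.
The bindery step needs all of trimming (finishes minute 190, plus 10-minute gap → minute 200); ink mixing (finishes minute 109, plus 15-minute gap → minute 124). That puts its earliest start at minute 200; it finishes at 200 + 70 = minute 270.
All tasks are finished once the last one completes. Finish times: Plate making at 59, Ink mixing at 109, The print run at 149, Drying at 164, Trimming at 190, The bindery step at 270. The latest is minute 270.

270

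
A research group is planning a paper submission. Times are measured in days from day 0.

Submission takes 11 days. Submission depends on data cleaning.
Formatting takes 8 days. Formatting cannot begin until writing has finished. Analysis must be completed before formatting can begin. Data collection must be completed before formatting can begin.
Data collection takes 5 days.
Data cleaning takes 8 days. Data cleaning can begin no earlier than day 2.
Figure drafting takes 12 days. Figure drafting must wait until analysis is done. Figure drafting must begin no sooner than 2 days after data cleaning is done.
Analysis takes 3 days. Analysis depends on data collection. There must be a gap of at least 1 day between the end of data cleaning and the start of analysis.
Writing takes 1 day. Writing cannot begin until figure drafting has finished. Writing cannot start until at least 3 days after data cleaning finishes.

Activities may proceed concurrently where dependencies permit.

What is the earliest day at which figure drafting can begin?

14

After its own release at day 2, data cleaning can start at day 2 and finishes at day 10.
Nothing blocks data collection, so it runs from day 0 to day 5.
For analysis: data collection (finishes day 5); data cleaning (finishes day 10, plus 1-day gap → day 11). Taking the maximum gives a start of day 11, and it finishes at 11 + 3 = day 14.
Figure drafting waits on analysis (finishes day 14); data cleaning (finishes day 10, plus 2-day gap → day 12). The latest of these is day 14, which is the earliest figure drafting can start.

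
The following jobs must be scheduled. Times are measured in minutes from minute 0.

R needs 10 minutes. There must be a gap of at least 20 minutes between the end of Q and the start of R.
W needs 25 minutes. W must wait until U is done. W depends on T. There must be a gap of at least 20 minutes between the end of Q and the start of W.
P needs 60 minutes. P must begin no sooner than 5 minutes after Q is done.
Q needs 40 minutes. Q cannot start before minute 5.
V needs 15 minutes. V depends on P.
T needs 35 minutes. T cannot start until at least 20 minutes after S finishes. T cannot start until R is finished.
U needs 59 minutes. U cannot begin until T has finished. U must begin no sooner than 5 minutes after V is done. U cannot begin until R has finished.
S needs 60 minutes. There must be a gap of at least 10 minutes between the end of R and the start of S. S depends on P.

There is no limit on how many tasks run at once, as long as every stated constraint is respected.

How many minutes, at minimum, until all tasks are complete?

309

After its own release at minute 5, Q can start at minute 5 and finishes at minute 45.
R waits on Q (finishes minute 45, plus 20-minute gap → minute 65), so it starts at minute 65 and finishes at 65 + 10 = minute 75.
P waits on Q (finishes minute 45, plus 5-minute gap → minute 50), so it starts at minute 50 and finishes at 50 + 60 = minute 110.
After P (finishes minute 110), V can start at minute 110 and finishes at minute 125.
S needs all of R (finishes minute 75, plus 10-minute gap → minute 85); P (finishes minute 110). That puts its earliest start at minute 110; it finishes at 110 + 60 = minute 170.
For T: S (finishes minute 170, plus 20-minute gap → minute 190); R (finishes minute 75). Taking the maximum gives a start of minute 190, and it finishes at 190 + 35 = minute 225.
U needs all of T (finishes minute 225); V (finishes minute 125, plus 5-minute gap → minute 130); R (finishes minute 75). That puts its earliest start at minute 225; it finishes at 225 + 59 = minute 284.
For W: U (finishes minute 284); T (finishes minute 225); Q (finishes minute 45, plus 20-minute gap → minute 65). Taking the maximum gives a start of minute 284, and it finishes at 284 + 25 = minute 309.
All tasks are finished once the last one completes. Finish times: P at 110, Q at 45, R at 75, S at 170, T at 225, U at 284, V at 125, W at 309. The latest is minute 309.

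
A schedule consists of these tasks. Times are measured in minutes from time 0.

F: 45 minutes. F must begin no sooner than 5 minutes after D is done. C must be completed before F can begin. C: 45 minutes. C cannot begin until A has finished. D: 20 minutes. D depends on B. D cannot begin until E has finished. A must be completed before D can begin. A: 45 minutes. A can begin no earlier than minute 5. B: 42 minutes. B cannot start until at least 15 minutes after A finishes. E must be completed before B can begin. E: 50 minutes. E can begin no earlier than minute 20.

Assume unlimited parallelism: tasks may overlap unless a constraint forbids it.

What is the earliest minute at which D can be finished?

132

After its own release at minute 20, E can start at minute 20 and finishes at minute 70.
A cannot begin until its own release at minute 5. It runs from minute 5 to 5 + 45 = minute 50.
For B: A (finishes minute 50, plus 15-minute gap → minute 65); E (finishes minute 70). Taking the maximum gives a start of minute 70, and it finishes at 70 + 42 = minute 112.
D has to wait for B (finishes minute 112); E (finishes minute 70); A (finishes minute 50). The latest of these is minute 112, so D runs minute 112 to 112 + 20 = minute 132.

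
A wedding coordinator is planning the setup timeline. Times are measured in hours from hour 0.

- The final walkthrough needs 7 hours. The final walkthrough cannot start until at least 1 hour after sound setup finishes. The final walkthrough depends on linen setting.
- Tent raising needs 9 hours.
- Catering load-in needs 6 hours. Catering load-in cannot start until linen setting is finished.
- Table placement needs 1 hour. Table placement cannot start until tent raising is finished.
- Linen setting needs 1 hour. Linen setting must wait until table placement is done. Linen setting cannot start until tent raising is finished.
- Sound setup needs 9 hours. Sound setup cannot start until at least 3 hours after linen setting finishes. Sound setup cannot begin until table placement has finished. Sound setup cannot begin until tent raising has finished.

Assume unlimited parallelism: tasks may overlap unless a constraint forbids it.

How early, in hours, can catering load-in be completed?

17

Tent raising can start immediately at hour 0; it finishes at hour 9.
After tent raising (finishes hour 9), table placement can start at hour 9 and finishes at hour 10.
For linen setting: table placement (finishes hour 10); tent raising (finishes hour 9). Taking the maximum gives a start of hour 10, and it finishes at 10 + 1 = hour 11.
Catering load-in cannot begin until linen setting (finishes hour 11). It runs from hour 11 to 11 + 6 = hour 17.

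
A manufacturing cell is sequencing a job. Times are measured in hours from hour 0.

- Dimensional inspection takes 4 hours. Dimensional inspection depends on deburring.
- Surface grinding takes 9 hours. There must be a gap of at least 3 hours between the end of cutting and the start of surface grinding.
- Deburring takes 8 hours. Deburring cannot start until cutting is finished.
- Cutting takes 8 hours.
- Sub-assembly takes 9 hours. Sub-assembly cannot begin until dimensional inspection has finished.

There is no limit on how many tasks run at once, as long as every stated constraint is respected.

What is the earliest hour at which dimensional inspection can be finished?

20

Nothing blocks cutting, so it runs from hour 0 to hour 8.
Deburring cannot begin until cutting (finishes hour 8). It runs from hour 8 to 8 + 8 = hour 16.
After deburring (finishes hour 16), dimensional inspection can start at hour 16 and finishes at hour 20.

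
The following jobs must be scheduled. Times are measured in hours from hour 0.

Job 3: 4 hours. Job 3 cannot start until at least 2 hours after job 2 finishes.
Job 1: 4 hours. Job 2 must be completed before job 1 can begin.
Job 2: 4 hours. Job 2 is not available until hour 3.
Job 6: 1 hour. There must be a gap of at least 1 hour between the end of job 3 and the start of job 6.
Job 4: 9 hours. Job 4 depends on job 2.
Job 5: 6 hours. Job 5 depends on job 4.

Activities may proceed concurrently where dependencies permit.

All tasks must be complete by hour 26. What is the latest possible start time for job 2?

7

Job 1 must finish by hour 26; it takes 4 hours, so it must start by 26 − 4 = hour 22.
Nothing follows job 6; the deadline of hour 26 is its only limit. It must start by 26 − 1 = hour 25.
Job 3 has to be done before job 6 (must start by hour 25, minus 1-hour gap → hour 24). That means finishing by hour 24, i.e. starting by 24 − 4 = hour 20.
Job 5 must finish by hour 26; it takes 6 hours, so it must start by 26 − 6 = hour 20.
Job 4 must finish before job 5 (must start by hour 20). With a 9-hour duration, job 4 must start by 20 − 9 = hour 11.
For job 2: job 1 (must start by hour 22); job 3 (must start by hour 20, minus 2-hour gap → hour 18); job 4 (must start by hour 11). The most restrictive is hour 11; with a 4-hour duration, job 2 must start by hour 7.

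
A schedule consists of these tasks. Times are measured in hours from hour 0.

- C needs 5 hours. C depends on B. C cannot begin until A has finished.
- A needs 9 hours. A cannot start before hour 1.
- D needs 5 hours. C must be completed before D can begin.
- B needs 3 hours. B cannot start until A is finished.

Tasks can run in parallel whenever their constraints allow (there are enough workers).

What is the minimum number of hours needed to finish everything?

23

A waits on its own release at hour 1, so it starts at hour 1 and finishes at 1 + 9 = hour 10.
B waits on A (finishes hour 10), so it starts at hour 10 and finishes at 10 + 3 = hour 13.
C needs all of B (finishes hour 13); A (finishes hour 10). That puts its earliest start at hour 13; it finishes at 13 + 5 = hour 18.
D waits on C (finishes hour 18), so it starts at hour 18 and finishes at 18 + 5 = hour 23.
All tasks are finished once the last one completes. Finish times: A at 10, B at 13, C at 18, D at 23. The latest is hour 23.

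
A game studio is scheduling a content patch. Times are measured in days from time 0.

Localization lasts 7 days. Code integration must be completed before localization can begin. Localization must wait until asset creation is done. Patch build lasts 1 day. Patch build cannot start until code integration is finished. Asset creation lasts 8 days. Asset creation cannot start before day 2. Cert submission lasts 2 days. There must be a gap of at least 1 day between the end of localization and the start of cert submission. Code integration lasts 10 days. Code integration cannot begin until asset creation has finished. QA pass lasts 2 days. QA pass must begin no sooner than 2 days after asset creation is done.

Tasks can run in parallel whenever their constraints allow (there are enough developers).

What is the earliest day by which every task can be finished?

30

After its own release at day 2, asset creation can start at day 2 and finishes at day 10.
QA pass cannot begin until asset creation (finishes day 10, plus 2-day gap → day 12). It runs from day 12 to 12 + 2 = day 14.
Code integration waits on asset creation (finishes day 10), so it starts at day 10 and finishes at 10 + 10 = day 20.
Patch build cannot begin until code integration (finishes day 20). It runs from day 20 to 20 + 1 = day 21.
For localization: code integration (finishes day 20); asset creation (finishes day 10). Taking the maximum gives a start of day 20, and it finishes at 20 + 7 = day 27.
Cert submission cannot begin until localization (finishes day 27, plus 1-day gap → day 28). It runs from day 28 to 28 + 2 = day 30.
All tasks are finished once the last one completes. Finish times: Asset creation at 10, Code integration at 20, Localization at 27, QA pass at 14, Cert submission at 30, Patch build at 21. The latest is day 30.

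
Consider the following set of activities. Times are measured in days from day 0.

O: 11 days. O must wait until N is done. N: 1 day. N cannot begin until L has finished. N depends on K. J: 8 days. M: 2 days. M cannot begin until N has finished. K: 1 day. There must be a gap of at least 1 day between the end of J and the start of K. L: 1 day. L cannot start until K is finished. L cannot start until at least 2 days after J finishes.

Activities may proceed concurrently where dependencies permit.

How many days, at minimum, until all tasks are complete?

J can start immediately at day 0; it finishes at day 8.
K cannot begin until J (finishes day 8, plus 1-day gap → day 9). It runs from day 9 to 9 + 1 = day 10.
L needs all of K (finishes day 10); J (finishes day 8, plus 2-day gap → day 10). That puts its earliest start at day 10; it finishes at 10 + 1 = day 11.
For N: L (finishes day 11); K (finishes day 10). Taking the maximum gives a start of day 11, and it finishes at 11 + 1 = day 12.
O cannot begin until N (finishes day 12). It runs from day 12 to 12 + 11 = day 23.
After N (finishes day 12), M can start at day 12 and finishes at day 14.
All tasks are finished once the last one completes. Finish times: J at 8, K at 10, L at 11, M at 14, N at 12, O at 23. The latest is day 23.

23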